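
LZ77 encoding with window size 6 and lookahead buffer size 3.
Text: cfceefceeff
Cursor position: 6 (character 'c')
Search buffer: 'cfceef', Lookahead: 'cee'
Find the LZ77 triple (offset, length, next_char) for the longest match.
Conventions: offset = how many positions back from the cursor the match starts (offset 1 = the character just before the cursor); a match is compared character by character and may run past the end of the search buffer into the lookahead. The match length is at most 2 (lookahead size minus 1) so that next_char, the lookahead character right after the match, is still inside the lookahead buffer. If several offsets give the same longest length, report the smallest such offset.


Try each offset into the search buffer:
  offset=1 (pos 5, char 'f'): match length 0
  offset=2 (pos 4, char 'e'): match length 0
  offset=3 (pos 3, char 'e'): match length 0
  offset=4 (pos 2, char 'c'): match length 2
  offset=5 (pos 1, char 'f'): match length 0
  offset=6 (pos 0, char 'c'): match length 1
Longest match has length 2 at offset 4.
next_char = character at position 6 + 2 = 8 -> 'e'

Best match: offset=4, length=2 (matching 'ce' starting at position 2)
LZ77 triple: (4, 2, 'e')


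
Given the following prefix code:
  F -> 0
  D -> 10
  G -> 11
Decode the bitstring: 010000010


Decoding step by step:
Bits 0 -> F
Bits 10 -> D
Bits 0 -> F
Bits 0 -> F
Bits 0 -> F
Bits 0 -> F
Bits 10 -> D


Decoded message: FDFFFFD


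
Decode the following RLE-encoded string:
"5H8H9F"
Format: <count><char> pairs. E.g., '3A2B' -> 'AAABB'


Expanding each <count><char> pair:
  5H -> 'HHHHH'
  8H -> 'HHHHHHHH'
  9F -> 'FFFFFFFFF'

Decoded = HHHHHHHHHHHHHFFFFFFFFF


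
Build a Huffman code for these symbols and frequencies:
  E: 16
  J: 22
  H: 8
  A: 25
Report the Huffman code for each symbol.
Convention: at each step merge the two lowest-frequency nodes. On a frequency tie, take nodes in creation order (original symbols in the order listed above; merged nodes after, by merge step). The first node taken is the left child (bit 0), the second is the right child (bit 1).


Huffman tree construction:
Step 1: Merge H(8) + E(16) = 24
Step 2: Merge J(22) + (H+E)(24) = 46
Step 3: Merge A(25) + (J+(H+E))(46) = 71
Read each symbol's code off the tree from the root (left child = 0, right child = 1).

Codes:
  E: 111 (length 3)
  J: 10 (length 2)
  H: 110 (length 3)
  A: 0 (length 1)
Average code length: 141/71 = 1.9859 bits/symbol


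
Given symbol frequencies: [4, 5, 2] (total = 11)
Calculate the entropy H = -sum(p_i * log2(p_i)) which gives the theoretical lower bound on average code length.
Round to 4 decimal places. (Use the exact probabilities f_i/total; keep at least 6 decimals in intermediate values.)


Per-symbol terms -p_i * log2(p_i) with p_i = f_i/11:
  p = 4/11 = 0.363636: log2(p) = -1.459432, -p*log2(p) = 0.530702
  p = 5/11 = 0.454545: log2(p) = -1.137504, -p*log2(p) = 0.517047
  p = 2/11 = 0.181818: log2(p) = -2.459432, -p*log2(p) = 0.447169
H = 0.530702 + 0.517047 + 0.447169 = 1.494918

H = 1.4949 bits/symbol


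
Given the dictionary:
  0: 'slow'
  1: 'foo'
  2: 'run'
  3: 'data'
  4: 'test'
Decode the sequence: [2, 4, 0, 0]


Look up each index in the dictionary:
  2 -> 'run'
  4 -> 'test'
  0 -> 'slow'
  0 -> 'slow'

Decoded: "run test slow slow"


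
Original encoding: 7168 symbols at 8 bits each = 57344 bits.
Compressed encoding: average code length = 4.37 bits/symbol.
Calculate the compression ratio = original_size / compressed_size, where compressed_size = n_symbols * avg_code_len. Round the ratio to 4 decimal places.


original_size = n_symbols * orig_bits = 7168 * 8 = 57344 bits
compressed_size = n_symbols * avg_code_len = 7168 * 4.37 = 31324.16 bits
ratio = original_size / compressed_size = 57344 / 31324.16 = 1.8307

Compression ratio = 1.8307


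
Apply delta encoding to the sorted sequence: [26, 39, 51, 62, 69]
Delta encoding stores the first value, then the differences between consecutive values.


First value: 26
Deltas:
  39 - 26 = 13
  51 - 39 = 12
  62 - 51 = 11
  69 - 62 = 7


Delta encoded: [26, 13, 12, 11, 7]


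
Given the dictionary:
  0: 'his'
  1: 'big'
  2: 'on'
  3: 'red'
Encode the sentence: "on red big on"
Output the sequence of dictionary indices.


Look up each word in the dictionary:
  'on' -> 2
  'red' -> 3
  'big' -> 1
  'on' -> 2

Encoded: [2, 3, 1, 2]


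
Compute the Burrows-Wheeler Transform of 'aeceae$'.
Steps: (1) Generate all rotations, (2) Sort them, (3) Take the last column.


Rotations (sorted):
  0: $aeceae -> last char: e
  1: ae$aece -> last char: e
  2: aeceae$ -> last char: $
  3: ceae$ae -> last char: e
  4: e$aecea -> last char: a
  5: eae$aec -> last char: c
  6: eceae$a -> last char: a


BWT = ee$eaca


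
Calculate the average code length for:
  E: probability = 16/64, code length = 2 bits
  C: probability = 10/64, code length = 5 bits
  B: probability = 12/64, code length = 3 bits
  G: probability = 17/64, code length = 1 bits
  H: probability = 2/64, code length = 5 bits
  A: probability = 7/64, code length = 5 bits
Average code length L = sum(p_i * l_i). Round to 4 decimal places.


Weighted contributions p_i * l_i:
  E: (16/64) * 2 = 32/64
  C: (10/64) * 5 = 50/64
  B: (12/64) * 3 = 36/64
  G: (17/64) * 1 = 17/64
  H: (2/64) * 5 = 10/64
  A: (7/64) * 5 = 35/64
Sum = (32 + 50 + 36 + 17 + 10 + 35)/64 = 180/64

L = 180/64 = 2.8125 bits/symbol


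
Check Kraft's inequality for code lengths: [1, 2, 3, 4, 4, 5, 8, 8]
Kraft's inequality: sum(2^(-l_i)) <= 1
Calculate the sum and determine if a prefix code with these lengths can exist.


Sum = 2^(-1) + 2^(-2) + 2^(-3) + 2^(-4) + 2^(-4) + 2^(-5) + 2^(-8) + 2^(-8)
    = 0.5 + 0.25 + 0.125 + 0.0625 + 0.0625 + 0.03125 + 0.00390625 + 0.00390625
    = 266/256 = 1.0390625
Since 1.0390625 > 1, Kraft's inequality is NOT satisfied.
A prefix code with these lengths CANNOT exist.

Kraft sum = 1.0390625. Not satisfied.


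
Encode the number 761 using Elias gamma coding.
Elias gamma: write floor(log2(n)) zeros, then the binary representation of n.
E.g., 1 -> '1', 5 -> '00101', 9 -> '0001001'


num_bits = floor(log2(761)) + 1 = 10
leading_zeros = num_bits - 1 = 9
binary(761) = 1011111001

Elias gamma(761) = '000000000' + '1011111001' = 0000000001011111001 (19 bits)


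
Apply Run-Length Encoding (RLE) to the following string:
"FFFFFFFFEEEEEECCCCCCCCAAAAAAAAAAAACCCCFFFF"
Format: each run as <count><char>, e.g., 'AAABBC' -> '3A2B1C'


Scanning runs left to right:
  i=0: run of 'F' x 8 -> '8F'
  i=8: run of 'E' x 6 -> '6E'
  i=14: run of 'C' x 8 -> '8C'
  i=22: run of 'A' x 12 -> '12A'
  i=34: run of 'C' x 4 -> '4C'
  i=38: run of 'F' x 4 -> '4F'

RLE = 8F6E8C12A4C4F


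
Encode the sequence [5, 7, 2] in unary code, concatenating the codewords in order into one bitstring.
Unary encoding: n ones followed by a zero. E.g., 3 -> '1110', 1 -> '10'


Encode each number as n ones followed by a terminating 0:
  5 -> 111110 (6 bits)
  7 -> 11111110 (8 bits)
  2 -> 110 (3 bits)
Total length = 6 + 8 + 3 = 17 bits.

Unary([5, 7, 2]) = 11111011111110110 (17 bits)


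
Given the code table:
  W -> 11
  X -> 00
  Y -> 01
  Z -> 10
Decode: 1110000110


Decoding:
11 -> W
10 -> Z
00 -> X
01 -> Y
10 -> Z


Result: WZXYZ


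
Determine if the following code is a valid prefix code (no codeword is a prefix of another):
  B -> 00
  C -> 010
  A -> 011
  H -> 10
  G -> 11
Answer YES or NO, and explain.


Checking each pair (does one codeword prefix another?):
  B='00' vs C='010': no prefix
  B='00' vs A='011': no prefix
  B='00' vs H='10': no prefix
  B='00' vs G='11': no prefix
  C='010' vs B='00': no prefix
  C='010' vs A='011': no prefix
  C='010' vs H='10': no prefix
  C='010' vs G='11': no prefix
  A='011' vs B='00': no prefix
  A='011' vs C='010': no prefix
  A='011' vs H='10': no prefix
  A='011' vs G='11': no prefix
  H='10' vs B='00': no prefix
  H='10' vs C='010': no prefix
  H='10' vs A='011': no prefix
  H='10' vs G='11': no prefix
  G='11' vs B='00': no prefix
  G='11' vs C='010': no prefix
  G='11' vs A='011': no prefix
  G='11' vs H='10': no prefix
No violation found over all pairs.

YES -- this is a valid prefix code. No codeword is a prefix of any other codeword.


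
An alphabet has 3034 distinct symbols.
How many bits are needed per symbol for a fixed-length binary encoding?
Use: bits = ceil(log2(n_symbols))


log2(3034) = 11.567
Bracket: 2^11 = 2048 < 3034 <= 2^12 = 4096
So ceil(log2(3034)) = 12

bits = ceil(log2(3034)) = ceil(11.567) = 12 bits


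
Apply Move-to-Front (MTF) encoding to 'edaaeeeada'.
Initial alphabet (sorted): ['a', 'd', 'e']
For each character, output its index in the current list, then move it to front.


MTF encoding:
'e': index 2 in ['a', 'd', 'e'] -> ['e', 'a', 'd']
'd': index 2 in ['e', 'a', 'd'] -> ['d', 'e', 'a']
'a': index 2 in ['d', 'e', 'a'] -> ['a', 'd', 'e']
'a': index 0 in ['a', 'd', 'e'] -> ['a', 'd', 'e']
'e': index 2 in ['a', 'd', 'e'] -> ['e', 'a', 'd']
'e': index 0 in ['e', 'a', 'd'] -> ['e', 'a', 'd']
'e': index 0 in ['e', 'a', 'd'] -> ['e', 'a', 'd']
'a': index 1 in ['e', 'a', 'd'] -> ['a', 'e', 'd']
'd': index 2 in ['a', 'e', 'd'] -> ['d', 'a', 'e']
'a': index 1 in ['d', 'a', 'e'] -> ['a', 'd', 'e']


Output: [2, 2, 2, 0, 2, 0, 0, 1, 2, 1]


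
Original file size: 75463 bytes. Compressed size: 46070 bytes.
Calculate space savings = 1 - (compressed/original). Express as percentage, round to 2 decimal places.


ratio = compressed/original = 46070/75463 = 0.610498
savings = 1 - ratio = 1 - 0.610498 = 0.389502
as a percentage: 0.389502 * 100 = 38.95%

Space savings = 1 - 46070/75463 = 38.95%


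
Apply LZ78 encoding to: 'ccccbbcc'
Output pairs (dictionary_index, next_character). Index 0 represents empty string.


LZ78 encoding steps:
Dictionary: {0: ''}
Step 1: w='' (idx 0), next='c' -> output (0, 'c'), add 'c' as idx 1
Step 2: w='c' (idx 1), next='c' -> output (1, 'c'), add 'cc' as idx 2
Step 3: w='c' (idx 1), next='b' -> output (1, 'b'), add 'cb' as idx 3
Step 4: w='' (idx 0), next='b' -> output (0, 'b'), add 'b' as idx 4
Step 5: w='cc' (idx 2), end of input -> output (2, '')


Encoded: [(0, 'c'), (1, 'c'), (1, 'b'), (0, 'b'), (2, '')]


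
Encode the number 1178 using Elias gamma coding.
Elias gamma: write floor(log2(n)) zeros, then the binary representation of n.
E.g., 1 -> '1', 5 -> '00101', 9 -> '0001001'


num_bits = floor(log2(1178)) + 1 = 11
leading_zeros = num_bits - 1 = 10
binary(1178) = 10010011010

Elias gamma(1178) = '0000000000' + '10010011010' = 000000000010010011010 (21 bits)


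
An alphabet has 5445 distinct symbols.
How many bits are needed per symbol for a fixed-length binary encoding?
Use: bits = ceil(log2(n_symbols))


log2(5445) = 12.4107
Bracket: 2^12 = 4096 < 5445 <= 2^13 = 8192
So ceil(log2(5445)) = 13

bits = ceil(log2(5445)) = ceil(12.4107) = 13 bits


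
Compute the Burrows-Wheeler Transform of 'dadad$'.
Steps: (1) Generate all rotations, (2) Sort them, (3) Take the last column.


Rotations (sorted):
  0: $dadad -> last char: d
  1: ad$dad -> last char: d
  2: adad$d -> last char: d
  3: d$dada -> last char: a
  4: dad$da -> last char: a
  5: dadad$ -> last char: $


BWT = dddaa$


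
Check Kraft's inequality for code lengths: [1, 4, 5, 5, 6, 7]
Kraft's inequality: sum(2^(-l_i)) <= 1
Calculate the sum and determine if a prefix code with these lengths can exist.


Sum = 2^(-1) + 2^(-4) + 2^(-5) + 2^(-5) + 2^(-6) + 2^(-7)
    = 0.5 + 0.0625 + 0.03125 + 0.03125 + 0.015625 + 0.0078125
    = 83/128 = 0.6484375
Since 0.6484375 <= 1, Kraft's inequality IS satisfied.
A prefix code with these lengths CAN exist.

Kraft sum = 0.6484375. Satisfied.


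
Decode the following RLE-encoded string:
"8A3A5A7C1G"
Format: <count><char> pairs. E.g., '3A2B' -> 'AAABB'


Expanding each <count><char> pair:
  8A -> 'AAAAAAAA'
  3A -> 'AAA'
  5A -> 'AAAAA'
  7C -> 'CCCCCCC'
  1G -> 'G'

Decoded = AAAAAAAAAAAAAAAACCCCCCCG


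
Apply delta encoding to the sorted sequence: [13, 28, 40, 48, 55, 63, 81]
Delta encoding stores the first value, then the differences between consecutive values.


First value: 13
Deltas:
  28 - 13 = 15
  40 - 28 = 12
  48 - 40 = 8
  55 - 48 = 7
  63 - 55 = 8
  81 - 63 = 18


Delta encoded: [13, 15, 12, 8, 7, 8, 18]


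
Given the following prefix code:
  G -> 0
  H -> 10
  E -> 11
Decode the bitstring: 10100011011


Decoding step by step:
Bits 10 -> H
Bits 10 -> H
Bits 0 -> G
Bits 0 -> G
Bits 11 -> E
Bits 0 -> G
Bits 11 -> E


Decoded message: HHGGEGE


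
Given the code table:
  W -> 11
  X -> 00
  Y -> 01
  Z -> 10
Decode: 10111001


Decoding:
10 -> Z
11 -> W
10 -> Z
01 -> Y


Result: ZWZY


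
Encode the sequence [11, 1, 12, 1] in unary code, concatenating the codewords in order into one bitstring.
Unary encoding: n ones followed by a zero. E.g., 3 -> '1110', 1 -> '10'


Encode each number as n ones followed by a terminating 0:
  11 -> 111111111110 (12 bits)
  1 -> 10 (2 bits)
  12 -> 1111111111110 (13 bits)
  1 -> 10 (2 bits)
Total length = 12 + 2 + 13 + 2 = 29 bits.

Unary([11, 1, 12, 1]) = 11111111111010111111111111010 (29 bits)


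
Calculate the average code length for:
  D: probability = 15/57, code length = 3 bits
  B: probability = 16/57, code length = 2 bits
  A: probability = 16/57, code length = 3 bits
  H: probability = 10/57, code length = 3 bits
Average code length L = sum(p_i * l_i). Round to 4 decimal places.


Weighted contributions p_i * l_i:
  D: (15/57) * 3 = 45/57
  B: (16/57) * 2 = 32/57
  A: (16/57) * 3 = 48/57
  H: (10/57) * 3 = 30/57
Sum = (45 + 32 + 48 + 30)/57 = 155/57

L = 155/57 = 2.7193 bits/symbol


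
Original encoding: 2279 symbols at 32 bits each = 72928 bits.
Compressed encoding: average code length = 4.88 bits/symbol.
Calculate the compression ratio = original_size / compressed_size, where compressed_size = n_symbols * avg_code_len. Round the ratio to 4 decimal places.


original_size = n_symbols * orig_bits = 2279 * 32 = 72928 bits
compressed_size = n_symbols * avg_code_len = 2279 * 4.88 = 11121.52 bits
ratio = original_size / compressed_size = 72928 / 11121.52 = 6.5574

Compression ratio = 6.5574


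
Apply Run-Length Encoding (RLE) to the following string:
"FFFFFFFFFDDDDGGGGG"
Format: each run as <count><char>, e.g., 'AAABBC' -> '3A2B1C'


Scanning runs left to right:
  i=0: run of 'F' x 9 -> '9F'
  i=9: run of 'D' x 4 -> '4D'
  i=13: run of 'G' x 5 -> '5G'

RLE = 9F4D5G


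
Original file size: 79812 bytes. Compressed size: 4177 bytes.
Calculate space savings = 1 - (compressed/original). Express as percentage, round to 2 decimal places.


ratio = compressed/original = 4177/79812 = 0.052335
savings = 1 - ratio = 1 - 0.052335 = 0.947665
as a percentage: 0.947665 * 100 = 94.77%

Space savings = 1 - 4177/79812 = 94.77%


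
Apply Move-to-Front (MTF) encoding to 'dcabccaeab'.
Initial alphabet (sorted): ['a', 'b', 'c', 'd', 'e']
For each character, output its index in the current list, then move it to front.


MTF encoding:
'd': index 3 in ['a', 'b', 'c', 'd', 'e'] -> ['d', 'a', 'b', 'c', 'e']
'c': index 3 in ['d', 'a', 'b', 'c', 'e'] -> ['c', 'd', 'a', 'b', 'e']
'a': index 2 in ['c', 'd', 'a', 'b', 'e'] -> ['a', 'c', 'd', 'b', 'e']
'b': index 3 in ['a', 'c', 'd', 'b', 'e'] -> ['b', 'a', 'c', 'd', 'e']
'c': index 2 in ['b', 'a', 'c', 'd', 'e'] -> ['c', 'b', 'a', 'd', 'e']
'c': index 0 in ['c', 'b', 'a', 'd', 'e'] -> ['c', 'b', 'a', 'd', 'e']
'a': index 2 in ['c', 'b', 'a', 'd', 'e'] -> ['a', 'c', 'b', 'd', 'e']
'e': index 4 in ['a', 'c', 'b', 'd', 'e'] -> ['e', 'a', 'c', 'b', 'd']
'a': index 1 in ['e', 'a', 'c', 'b', 'd'] -> ['a', 'e', 'c', 'b', 'd']
'b': index 3 in ['a', 'e', 'c', 'b', 'd'] -> ['b', 'a', 'e', 'c', 'd']


Output: [3, 3, 2, 3, 2, 0, 2, 4, 1, 3]


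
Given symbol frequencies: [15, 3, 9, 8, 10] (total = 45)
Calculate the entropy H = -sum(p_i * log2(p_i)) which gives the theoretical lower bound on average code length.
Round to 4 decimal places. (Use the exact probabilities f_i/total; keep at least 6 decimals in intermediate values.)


Per-symbol terms -p_i * log2(p_i) with p_i = f_i/45:
  p = 15/45 = 0.333333: log2(p) = -1.584963, -p*log2(p) = 0.528321
  p = 3/45 = 0.066667: log2(p) = -3.906891, -p*log2(p) = 0.260459
  p = 9/45 = 0.200000: log2(p) = -2.321928, -p*log2(p) = 0.464386
  p = 8/45 = 0.177778: log2(p) = -2.491853, -p*log2(p) = 0.442996
  p = 10/45 = 0.222222: log2(p) = -2.169925, -p*log2(p) = 0.482206
H = 0.528321 + 0.260459 + 0.464386 + 0.442996 + 0.482206 = 2.178368

H = 2.1784 bits/symbol


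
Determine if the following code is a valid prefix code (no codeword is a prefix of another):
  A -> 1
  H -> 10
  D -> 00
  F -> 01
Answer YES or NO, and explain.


Checking each pair (does one codeword prefix another?):
  A='1' vs H='10': prefix -- VIOLATION

NO -- this is NOT a valid prefix code. A (1) is a prefix of H (10).


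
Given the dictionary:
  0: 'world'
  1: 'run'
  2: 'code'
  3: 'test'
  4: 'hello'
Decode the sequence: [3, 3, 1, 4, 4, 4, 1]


Look up each index in the dictionary:
  3 -> 'test'
  3 -> 'test'
  1 -> 'run'
  4 -> 'hello'
  4 -> 'hello'
  4 -> 'hello'
  1 -> 'run'

Decoded: "test test run hello hello hello run"


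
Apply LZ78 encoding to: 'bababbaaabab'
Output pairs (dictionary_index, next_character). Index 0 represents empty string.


LZ78 encoding steps:
Dictionary: {0: ''}
Step 1: w='' (idx 0), next='b' -> output (0, 'b'), add 'b' as idx 1
Step 2: w='' (idx 0), next='a' -> output (0, 'a'), add 'a' as idx 2
Step 3: w='b' (idx 1), next='a' -> output (1, 'a'), add 'ba' as idx 3
Step 4: w='b' (idx 1), next='b' -> output (1, 'b'), add 'bb' as idx 4
Step 5: w='a' (idx 2), next='a' -> output (2, 'a'), add 'aa' as idx 5
Step 6: w='a' (idx 2), next='b' -> output (2, 'b'), add 'ab' as idx 6
Step 7: w='ab' (idx 6), end of input -> output (6, '')


Encoded: [(0, 'b'), (0, 'a'), (1, 'a'), (1, 'b'), (2, 'a'), (2, 'b'), (6, '')]


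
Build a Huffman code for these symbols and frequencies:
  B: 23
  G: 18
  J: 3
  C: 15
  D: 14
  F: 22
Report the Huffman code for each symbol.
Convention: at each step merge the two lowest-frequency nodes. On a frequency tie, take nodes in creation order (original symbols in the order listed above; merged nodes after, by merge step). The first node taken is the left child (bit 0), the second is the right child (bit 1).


Huffman tree construction:
Step 1: Merge J(3) + D(14) = 17
Step 2: Merge C(15) + (J+D)(17) = 32
Step 3: Merge G(18) + F(22) = 40
Step 4: Merge B(23) + (C+(J+D))(32) = 55
Step 5: Merge (G+F)(40) + (B+(C+(J+D)))(55) = 95
Read each symbol's code off the tree from the root (left child = 0, right child = 1).

Codes:
  B: 10 (length 2)
  G: 00 (length 2)
  J: 1110 (length 4)
  C: 110 (length 3)
  D: 1111 (length 4)
  F: 01 (length 2)
Average code length: 239/95 = 2.5158 bits/symbol


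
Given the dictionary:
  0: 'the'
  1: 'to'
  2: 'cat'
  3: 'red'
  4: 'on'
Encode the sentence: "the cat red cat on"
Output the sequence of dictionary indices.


Look up each word in the dictionary:
  'the' -> 0
  'cat' -> 2
  'red' -> 3
  'cat' -> 2
  'on' -> 4

Encoded: [0, 2, 3, 2, 4]


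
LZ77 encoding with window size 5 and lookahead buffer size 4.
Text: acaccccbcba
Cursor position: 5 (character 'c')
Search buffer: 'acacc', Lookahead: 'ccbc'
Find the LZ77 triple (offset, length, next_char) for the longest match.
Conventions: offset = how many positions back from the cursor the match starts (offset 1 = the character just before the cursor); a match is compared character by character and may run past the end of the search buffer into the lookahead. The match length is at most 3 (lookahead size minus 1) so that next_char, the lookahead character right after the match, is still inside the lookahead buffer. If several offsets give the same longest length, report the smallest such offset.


Try each offset into the search buffer:
  offset=1 (pos 4, char 'c'): match length 2
  offset=2 (pos 3, char 'c'): match length 2
  offset=3 (pos 2, char 'a'): match length 0
  offset=4 (pos 1, char 'c'): match length 1
  offset=5 (pos 0, char 'a'): match length 0
Longest match has length 2, found at offsets 1, 2; take the smallest, offset 1.
next_char = character at position 5 + 2 = 7 -> 'b'

Best match: offset=1, length=2 (matching 'cc' starting at position 4)
LZ77 triple: (1, 2, 'b')


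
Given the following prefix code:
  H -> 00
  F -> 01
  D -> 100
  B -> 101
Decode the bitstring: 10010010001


Decoding step by step:
Bits 100 -> D
Bits 100 -> D
Bits 100 -> D
Bits 01 -> F


Decoded message: DDDF


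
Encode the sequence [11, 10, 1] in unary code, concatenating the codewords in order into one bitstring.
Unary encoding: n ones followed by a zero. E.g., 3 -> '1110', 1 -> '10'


Encode each number as n ones followed by a terminating 0:
  11 -> 111111111110 (12 bits)
  10 -> 11111111110 (11 bits)
  1 -> 10 (2 bits)
Total length = 12 + 11 + 2 = 25 bits.

Unary([11, 10, 1]) = 1111111111101111111111010 (25 bits)


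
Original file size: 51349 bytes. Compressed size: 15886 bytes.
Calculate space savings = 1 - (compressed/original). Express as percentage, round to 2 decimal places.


ratio = compressed/original = 15886/51349 = 0.309373
savings = 1 - ratio = 1 - 0.309373 = 0.690627
as a percentage: 0.690627 * 100 = 69.06%

Space savings = 1 - 15886/51349 = 69.06%


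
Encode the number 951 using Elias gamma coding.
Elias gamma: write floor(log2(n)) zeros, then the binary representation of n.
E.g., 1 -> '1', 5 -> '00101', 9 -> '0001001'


num_bits = floor(log2(951)) + 1 = 10
leading_zeros = num_bits - 1 = 9
binary(951) = 1110110111

Elias gamma(951) = '000000000' + '1110110111' = 0000000001110110111 (19 bits)


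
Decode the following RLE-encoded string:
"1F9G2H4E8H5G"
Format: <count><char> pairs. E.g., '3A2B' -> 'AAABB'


Expanding each <count><char> pair:
  1F -> 'F'
  9G -> 'GGGGGGGGG'
  2H -> 'HH'
  4E -> 'EEEE'
  8H -> 'HHHHHHHH'
  5G -> 'GGGGG'

Decoded = FGGGGGGGGGHHEEEEHHHHHHHHGGGGG


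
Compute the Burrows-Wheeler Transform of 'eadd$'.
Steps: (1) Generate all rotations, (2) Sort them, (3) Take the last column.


Rotations (sorted):
  0: $eadd -> last char: d
  1: add$e -> last char: e
  2: d$ead -> last char: d
  3: dd$ea -> last char: a
  4: eadd$ -> last char: $


BWT = deda$


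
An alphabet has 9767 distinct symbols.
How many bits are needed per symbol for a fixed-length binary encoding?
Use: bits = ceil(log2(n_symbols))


log2(9767) = 13.2537
Bracket: 2^13 = 8192 < 9767 <= 2^14 = 16384
So ceil(log2(9767)) = 14

bits = ceil(log2(9767)) = ceil(13.2537) = 14 bits


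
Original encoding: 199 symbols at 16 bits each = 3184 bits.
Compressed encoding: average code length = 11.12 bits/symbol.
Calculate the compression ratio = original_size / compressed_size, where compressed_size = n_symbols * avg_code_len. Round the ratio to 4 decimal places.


original_size = n_symbols * orig_bits = 199 * 16 = 3184 bits
compressed_size = n_symbols * avg_code_len = 199 * 11.12 = 2212.88 bits
ratio = original_size / compressed_size = 3184 / 2212.88 = 1.4388

Compression ratio = 1.4388


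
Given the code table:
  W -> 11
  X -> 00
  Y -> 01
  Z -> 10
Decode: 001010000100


Decoding:
00 -> X
10 -> Z
10 -> Z
00 -> X
01 -> Y
00 -> X


Result: XZZXYX


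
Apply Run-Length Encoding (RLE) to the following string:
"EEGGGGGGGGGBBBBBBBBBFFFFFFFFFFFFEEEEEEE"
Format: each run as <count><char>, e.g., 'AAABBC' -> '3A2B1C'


Scanning runs left to right:
  i=0: run of 'E' x 2 -> '2E'
  i=2: run of 'G' x 9 -> '9G'
  i=11: run of 'B' x 9 -> '9B'
  i=20: run of 'F' x 12 -> '12F'
  i=32: run of 'E' x 7 -> '7E'

RLE = 2E9G9B12F7E


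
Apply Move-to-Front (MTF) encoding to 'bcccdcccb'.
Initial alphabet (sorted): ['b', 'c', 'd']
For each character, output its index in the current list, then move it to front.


MTF encoding:
'b': index 0 in ['b', 'c', 'd'] -> ['b', 'c', 'd']
'c': index 1 in ['b', 'c', 'd'] -> ['c', 'b', 'd']
'c': index 0 in ['c', 'b', 'd'] -> ['c', 'b', 'd']
'c': index 0 in ['c', 'b', 'd'] -> ['c', 'b', 'd']
'd': index 2 in ['c', 'b', 'd'] -> ['d', 'c', 'b']
'c': index 1 in ['d', 'c', 'b'] -> ['c', 'd', 'b']
'c': index 0 in ['c', 'd', 'b'] -> ['c', 'd', 'b']
'c': index 0 in ['c', 'd', 'b'] -> ['c', 'd', 'b']
'b': index 2 in ['c', 'd', 'b'] -> ['b', 'c', 'd']


Output: [0, 1, 0, 0, 2, 1, 0, 0, 2]


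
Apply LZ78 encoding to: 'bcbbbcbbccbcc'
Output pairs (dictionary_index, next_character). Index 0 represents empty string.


LZ78 encoding steps:
Dictionary: {0: ''}
Step 1: w='' (idx 0), next='b' -> output (0, 'b'), add 'b' as idx 1
Step 2: w='' (idx 0), next='c' -> output (0, 'c'), add 'c' as idx 2
Step 3: w='b' (idx 1), next='b' -> output (1, 'b'), add 'bb' as idx 3
Step 4: w='b' (idx 1), next='c' -> output (1, 'c'), add 'bc' as idx 4
Step 5: w='bb' (idx 3), next='c' -> output (3, 'c'), add 'bbc' as idx 5
Step 6: w='c' (idx 2), next='b' -> output (2, 'b'), add 'cb' as idx 6
Step 7: w='c' (idx 2), next='c' -> output (2, 'c'), add 'cc' as idx 7


Encoded: [(0, 'b'), (0, 'c'), (1, 'b'), (1, 'c'), (3, 'c'), (2, 'b'), (2, 'c')]


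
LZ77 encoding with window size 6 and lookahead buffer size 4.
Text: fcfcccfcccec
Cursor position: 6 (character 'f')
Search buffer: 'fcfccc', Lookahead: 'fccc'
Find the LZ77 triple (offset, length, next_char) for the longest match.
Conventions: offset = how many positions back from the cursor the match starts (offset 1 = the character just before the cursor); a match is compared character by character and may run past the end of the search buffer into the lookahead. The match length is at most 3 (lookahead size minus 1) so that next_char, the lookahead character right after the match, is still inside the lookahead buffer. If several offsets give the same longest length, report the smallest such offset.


Try each offset into the search buffer:
  offset=1 (pos 5, char 'c'): match length 0
  offset=2 (pos 4, char 'c'): match length 0
  offset=3 (pos 3, char 'c'): match length 0
  offset=4 (pos 2, char 'f'): match length 3
  offset=5 (pos 1, char 'c'): match length 0
  offset=6 (pos 0, char 'f'): match length 2
Longest match has length 3 at offset 4.
next_char = character at position 6 + 3 = 9 -> 'c'

Best match: offset=4, length=3 (matching 'fcc' starting at position 2)
LZ77 triple: (4, 3, 'c')


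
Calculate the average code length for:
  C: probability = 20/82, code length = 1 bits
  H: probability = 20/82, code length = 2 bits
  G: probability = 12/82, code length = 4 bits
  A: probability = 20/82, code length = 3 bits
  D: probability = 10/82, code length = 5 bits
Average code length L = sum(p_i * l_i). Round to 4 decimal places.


Weighted contributions p_i * l_i:
  C: (20/82) * 1 = 20/82
  H: (20/82) * 2 = 40/82
  G: (12/82) * 4 = 48/82
  A: (20/82) * 3 = 60/82
  D: (10/82) * 5 = 50/82
Sum = (20 + 40 + 48 + 60 + 50)/82 = 218/82

L = 218/82 = 2.6585 bits/symbol


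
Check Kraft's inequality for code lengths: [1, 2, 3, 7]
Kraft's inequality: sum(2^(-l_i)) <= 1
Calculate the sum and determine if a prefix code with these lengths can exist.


Sum = 2^(-1) + 2^(-2) + 2^(-3) + 2^(-7)
    = 0.5 + 0.25 + 0.125 + 0.0078125
    = 113/128 = 0.8828125
Since 0.8828125 <= 1, Kraft's inequality IS satisfied.
A prefix code with these lengths CAN exist.

Kraft sum = 0.8828125. Satisfied.


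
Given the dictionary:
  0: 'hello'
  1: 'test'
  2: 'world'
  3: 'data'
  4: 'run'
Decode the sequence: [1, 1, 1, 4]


Look up each index in the dictionary:
  1 -> 'test'
  1 -> 'test'
  1 -> 'test'
  4 -> 'run'

Decoded: "test test test run"


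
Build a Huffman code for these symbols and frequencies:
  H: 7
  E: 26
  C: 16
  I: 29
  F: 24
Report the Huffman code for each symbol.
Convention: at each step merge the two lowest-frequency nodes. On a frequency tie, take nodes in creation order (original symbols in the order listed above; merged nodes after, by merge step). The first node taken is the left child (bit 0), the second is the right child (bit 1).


Huffman tree construction:
Step 1: Merge H(7) + C(16) = 23
Step 2: Merge (H+C)(23) + F(24) = 47
Step 3: Merge E(26) + I(29) = 55
Step 4: Merge ((H+C)+F)(47) + (E+I)(55) = 102
Read each symbol's code off the tree from the root (left child = 0, right child = 1).

Codes:
  H: 000 (length 3)
  E: 10 (length 2)
  C: 001 (length 3)
  I: 11 (length 2)
  F: 01 (length 2)
Average code length: 227/102 = 2.2255 bits/symbol


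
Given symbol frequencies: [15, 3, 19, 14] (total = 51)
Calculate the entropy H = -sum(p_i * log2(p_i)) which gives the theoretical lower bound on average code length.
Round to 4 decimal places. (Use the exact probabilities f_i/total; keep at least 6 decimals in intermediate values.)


Per-symbol terms -p_i * log2(p_i) with p_i = f_i/51:
  p = 15/51 = 0.294118: log2(p) = -1.765535, -p*log2(p) = 0.519275
  p = 3/51 = 0.058824: log2(p) = -4.087463, -p*log2(p) = 0.240439
  p = 19/51 = 0.372549: log2(p) = -1.424498, -p*log2(p) = 0.530695
  p = 14/51 = 0.274510: log2(p) = -1.865070, -p*log2(p) = 0.511980
H = 0.519275 + 0.240439 + 0.530695 + 0.511980 = 1.802389

H = 1.8024 bits/symbol


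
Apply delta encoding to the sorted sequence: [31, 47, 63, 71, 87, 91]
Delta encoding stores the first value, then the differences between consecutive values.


First value: 31
Deltas:
  47 - 31 = 16
  63 - 47 = 16
  71 - 63 = 8
  87 - 71 = 16
  91 - 87 = 4


Delta encoded: [31, 16, 16, 8, 16, 4]


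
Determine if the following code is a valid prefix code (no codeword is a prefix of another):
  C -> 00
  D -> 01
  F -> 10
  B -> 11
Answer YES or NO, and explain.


Checking each pair (does one codeword prefix another?):
  C='00' vs D='01': no prefix
  C='00' vs F='10': no prefix
  C='00' vs B='11': no prefix
  D='01' vs C='00': no prefix
  D='01' vs F='10': no prefix
  D='01' vs B='11': no prefix
  F='10' vs C='00': no prefix
  F='10' vs D='01': no prefix
  F='10' vs B='11': no prefix
  B='11' vs C='00': no prefix
  B='11' vs D='01': no prefix
  B='11' vs F='10': no prefix
No violation found over all pairs.

YES -- this is a valid prefix code. No codeword is a prefix of any other codeword.


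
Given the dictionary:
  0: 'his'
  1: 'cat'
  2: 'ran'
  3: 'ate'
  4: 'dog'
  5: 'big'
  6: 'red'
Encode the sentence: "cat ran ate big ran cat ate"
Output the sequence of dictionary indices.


Look up each word in the dictionary:
  'cat' -> 1
  'ran' -> 2
  'ate' -> 3
  'big' -> 5
  'ran' -> 2
  'cat' -> 1
  'ate' -> 3

Encoded: [1, 2, 3, 5, 2, 1, 3]


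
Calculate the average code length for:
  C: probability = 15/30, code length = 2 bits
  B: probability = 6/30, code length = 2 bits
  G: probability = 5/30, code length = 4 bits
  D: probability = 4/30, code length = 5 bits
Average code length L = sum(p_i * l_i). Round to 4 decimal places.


Weighted contributions p_i * l_i:
  C: (15/30) * 2 = 30/30
  B: (6/30) * 2 = 12/30
  G: (5/30) * 4 = 20/30
  D: (4/30) * 5 = 20/30
Sum = (30 + 12 + 20 + 20)/30 = 82/30

L = 82/30 = 2.7333 bits/symbol


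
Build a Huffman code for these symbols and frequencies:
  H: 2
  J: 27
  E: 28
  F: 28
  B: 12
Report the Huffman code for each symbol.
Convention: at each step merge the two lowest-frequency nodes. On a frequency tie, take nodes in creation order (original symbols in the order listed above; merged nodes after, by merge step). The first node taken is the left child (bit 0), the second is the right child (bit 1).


Huffman tree construction:
Step 1: Merge H(2) + B(12) = 14
Step 2: Merge (H+B)(14) + J(27) = 41
Step 3: Merge E(28) + F(28) = 56
Step 4: Merge ((H+B)+J)(41) + (E+F)(56) = 97
Read each symbol's code off the tree from the root (left child = 0, right child = 1).

Codes:
  H: 000 (length 3)
  J: 01 (length 2)
  E: 10 (length 2)
  F: 11 (length 2)
  B: 001 (length 3)
Average code length: 208/97 = 2.1443 bits/symbol


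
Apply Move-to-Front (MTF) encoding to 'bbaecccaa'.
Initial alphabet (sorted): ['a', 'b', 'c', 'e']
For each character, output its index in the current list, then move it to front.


MTF encoding:
'b': index 1 in ['a', 'b', 'c', 'e'] -> ['b', 'a', 'c', 'e']
'b': index 0 in ['b', 'a', 'c', 'e'] -> ['b', 'a', 'c', 'e']
'a': index 1 in ['b', 'a', 'c', 'e'] -> ['a', 'b', 'c', 'e']
'e': index 3 in ['a', 'b', 'c', 'e'] -> ['e', 'a', 'b', 'c']
'c': index 3 in ['e', 'a', 'b', 'c'] -> ['c', 'e', 'a', 'b']
'c': index 0 in ['c', 'e', 'a', 'b'] -> ['c', 'e', 'a', 'b']
'c': index 0 in ['c', 'e', 'a', 'b'] -> ['c', 'e', 'a', 'b']
'a': index 2 in ['c', 'e', 'a', 'b'] -> ['a', 'c', 'e', 'b']
'a': index 0 in ['a', 'c', 'e', 'b'] -> ['a', 'c', 'e', 'b']


Output: [1, 0, 1, 3, 3, 0, 0, 2, 0]


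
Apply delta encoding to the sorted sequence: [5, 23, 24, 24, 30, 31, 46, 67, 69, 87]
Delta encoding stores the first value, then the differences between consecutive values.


First value: 5
Deltas:
  23 - 5 = 18
  24 - 23 = 1
  24 - 24 = 0
  30 - 24 = 6
  31 - 30 = 1
  46 - 31 = 15
  67 - 46 = 21
  69 - 67 = 2
  87 - 69 = 18


Delta encoded: [5, 18, 1, 0, 6, 1, 15, 21, 2, 18]


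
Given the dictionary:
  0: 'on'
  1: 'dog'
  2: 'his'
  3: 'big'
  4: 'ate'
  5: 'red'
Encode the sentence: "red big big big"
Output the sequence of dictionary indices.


Look up each word in the dictionary:
  'red' -> 5
  'big' -> 3
  'big' -> 3
  'big' -> 3

Encoded: [5, 3, 3, 3]


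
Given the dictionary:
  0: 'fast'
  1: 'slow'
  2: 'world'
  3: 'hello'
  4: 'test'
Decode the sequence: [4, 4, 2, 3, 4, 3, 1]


Look up each index in the dictionary:
  4 -> 'test'
  4 -> 'test'
  2 -> 'world'
  3 -> 'hello'
  4 -> 'test'
  3 -> 'hello'
  1 -> 'slow'

Decoded: "test test world hello test hello slow"


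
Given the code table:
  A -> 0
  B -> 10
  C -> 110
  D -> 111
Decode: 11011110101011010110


Decoding:
110 -> C
111 -> D
10 -> B
10 -> B
10 -> B
110 -> C
10 -> B
110 -> C


Result: CDBBBCBC


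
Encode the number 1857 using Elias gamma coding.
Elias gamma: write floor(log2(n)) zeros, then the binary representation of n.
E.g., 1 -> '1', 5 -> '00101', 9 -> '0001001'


num_bits = floor(log2(1857)) + 1 = 11
leading_zeros = num_bits - 1 = 10
binary(1857) = 11101000001

Elias gamma(1857) = '0000000000' + '11101000001' = 000000000011101000001 (21 bits)


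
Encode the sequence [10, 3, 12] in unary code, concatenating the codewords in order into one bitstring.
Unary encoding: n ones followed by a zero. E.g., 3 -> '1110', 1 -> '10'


Encode each number as n ones followed by a terminating 0:
  10 -> 11111111110 (11 bits)
  3 -> 1110 (4 bits)
  12 -> 1111111111110 (13 bits)
Total length = 11 + 4 + 13 = 28 bits.

Unary([10, 3, 12]) = 1111111111011101111111111110 (28 bits)


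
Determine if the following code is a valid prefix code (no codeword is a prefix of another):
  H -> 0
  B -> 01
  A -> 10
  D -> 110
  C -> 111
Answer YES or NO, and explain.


Checking each pair (does one codeword prefix another?):
  H='0' vs B='01': prefix -- VIOLATION

NO -- this is NOT a valid prefix code. H (0) is a prefix of B (01).


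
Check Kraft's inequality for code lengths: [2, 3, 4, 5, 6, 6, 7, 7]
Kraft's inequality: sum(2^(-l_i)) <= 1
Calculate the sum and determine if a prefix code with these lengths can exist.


Sum = 2^(-2) + 2^(-3) + 2^(-4) + 2^(-5) + 2^(-6) + 2^(-6) + 2^(-7) + 2^(-7)
    = 0.25 + 0.125 + 0.0625 + 0.03125 + 0.015625 + 0.015625 + 0.0078125 + 0.0078125
    = 66/128 = 0.515625
Since 0.515625 <= 1, Kraft's inequality IS satisfied.
A prefix code with these lengths CAN exist.

Kraft sum = 0.515625. Satisfied.


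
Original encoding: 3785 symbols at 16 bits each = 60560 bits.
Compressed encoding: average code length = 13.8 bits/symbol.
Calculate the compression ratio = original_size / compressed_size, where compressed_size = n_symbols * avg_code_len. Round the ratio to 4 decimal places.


original_size = n_symbols * orig_bits = 3785 * 16 = 60560 bits
compressed_size = n_symbols * avg_code_len = 3785 * 13.8 = 52233.0 bits
ratio = original_size / compressed_size = 60560 / 52233.0 = 1.1594

Compression ratio = 1.1594


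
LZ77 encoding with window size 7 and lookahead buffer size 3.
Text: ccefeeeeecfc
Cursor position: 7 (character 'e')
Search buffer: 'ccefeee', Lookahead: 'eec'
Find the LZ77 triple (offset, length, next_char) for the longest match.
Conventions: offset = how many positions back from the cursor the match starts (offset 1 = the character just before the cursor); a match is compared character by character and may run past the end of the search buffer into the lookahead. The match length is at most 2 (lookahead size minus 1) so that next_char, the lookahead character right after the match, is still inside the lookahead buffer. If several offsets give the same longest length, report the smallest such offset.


Try each offset into the search buffer:
  offset=1 (pos 6, char 'e'): match length 2
  offset=2 (pos 5, char 'e'): match length 2
  offset=3 (pos 4, char 'e'): match length 2
  offset=4 (pos 3, char 'f'): match length 0
  offset=5 (pos 2, char 'e'): match length 1
  offset=6 (pos 1, char 'c'): match length 0
  offset=7 (pos 0, char 'c'): match length 0
Longest match has length 2, found at offsets 1, 2, 3; take the smallest, offset 1.
next_char = character at position 7 + 2 = 9 -> 'c'

Best match: offset=1, length=2 (matching 'ee' starting at position 6)
LZ77 triple: (1, 2, 'c')


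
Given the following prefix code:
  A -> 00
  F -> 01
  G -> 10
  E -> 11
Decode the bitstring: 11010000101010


Decoding step by step:
Bits 11 -> E
Bits 01 -> F
Bits 00 -> A
Bits 00 -> A
Bits 10 -> G
Bits 10 -> G
Bits 10 -> G


Decoded message: EFAAGGG


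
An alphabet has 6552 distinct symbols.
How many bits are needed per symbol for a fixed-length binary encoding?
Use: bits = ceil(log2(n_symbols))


log2(6552) = 12.6777
Bracket: 2^12 = 4096 < 6552 <= 2^13 = 8192
So ceil(log2(6552)) = 13

bits = ceil(log2(6552)) = ceil(12.6777) = 13 bits


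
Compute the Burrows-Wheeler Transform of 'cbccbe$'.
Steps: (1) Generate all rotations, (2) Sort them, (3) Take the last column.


Rotations (sorted):
  0: $cbccbe -> last char: e
  1: bccbe$c -> last char: c
  2: be$cbcc -> last char: c
  3: cbccbe$ -> last char: $
  4: cbe$cbc -> last char: c
  5: ccbe$cb -> last char: b
  6: e$cbccb -> last char: b


BWT = ecc$cbb


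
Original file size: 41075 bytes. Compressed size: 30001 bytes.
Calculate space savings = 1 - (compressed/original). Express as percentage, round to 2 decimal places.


ratio = compressed/original = 30001/41075 = 0.730396
savings = 1 - ratio = 1 - 0.730396 = 0.269604
as a percentage: 0.269604 * 100 = 26.96%

Space savings = 1 - 30001/41075 = 26.96%


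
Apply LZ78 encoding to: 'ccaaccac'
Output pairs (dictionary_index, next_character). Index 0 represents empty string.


LZ78 encoding steps:
Dictionary: {0: ''}
Step 1: w='' (idx 0), next='c' -> output (0, 'c'), add 'c' as idx 1
Step 2: w='c' (idx 1), next='a' -> output (1, 'a'), add 'ca' as idx 2
Step 3: w='' (idx 0), next='a' -> output (0, 'a'), add 'a' as idx 3
Step 4: w='c' (idx 1), next='c' -> output (1, 'c'), add 'cc' as idx 4
Step 5: w='a' (idx 3), next='c' -> output (3, 'c'), add 'ac' as idx 5


Encoded: [(0, 'c'), (1, 'a'), (0, 'a'), (1, 'c'), (3, 'c')]


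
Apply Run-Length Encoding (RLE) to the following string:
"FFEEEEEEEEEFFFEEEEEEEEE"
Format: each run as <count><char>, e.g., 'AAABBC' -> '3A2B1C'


Scanning runs left to right:
  i=0: run of 'F' x 2 -> '2F'
  i=2: run of 'E' x 9 -> '9E'
  i=11: run of 'F' x 3 -> '3F'
  i=14: run of 'E' x 9 -> '9E'

RLE = 2F9E3F9E


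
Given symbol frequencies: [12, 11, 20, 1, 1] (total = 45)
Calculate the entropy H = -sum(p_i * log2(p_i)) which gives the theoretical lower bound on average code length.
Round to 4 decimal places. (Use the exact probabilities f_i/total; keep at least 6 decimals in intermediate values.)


Per-symbol terms -p_i * log2(p_i) with p_i = f_i/45:
  p = 12/45 = 0.266667: log2(p) = -1.906891, -p*log2(p) = 0.508504
  p = 11/45 = 0.244444: log2(p) = -2.032421, -p*log2(p) = 0.496814
  p = 20/45 = 0.444444: log2(p) = -1.169925, -p*log2(p) = 0.519967
  p = 1/45 = 0.022222: log2(p) = -5.491853, -p*log2(p) = 0.122041
  p = 1/45 = 0.022222: log2(p) = -5.491853, -p*log2(p) = 0.122041
H = 0.508504 + 0.496814 + 0.519967 + 0.122041 + 0.122041 = 1.769367

H = 1.7694 bits/symbol
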